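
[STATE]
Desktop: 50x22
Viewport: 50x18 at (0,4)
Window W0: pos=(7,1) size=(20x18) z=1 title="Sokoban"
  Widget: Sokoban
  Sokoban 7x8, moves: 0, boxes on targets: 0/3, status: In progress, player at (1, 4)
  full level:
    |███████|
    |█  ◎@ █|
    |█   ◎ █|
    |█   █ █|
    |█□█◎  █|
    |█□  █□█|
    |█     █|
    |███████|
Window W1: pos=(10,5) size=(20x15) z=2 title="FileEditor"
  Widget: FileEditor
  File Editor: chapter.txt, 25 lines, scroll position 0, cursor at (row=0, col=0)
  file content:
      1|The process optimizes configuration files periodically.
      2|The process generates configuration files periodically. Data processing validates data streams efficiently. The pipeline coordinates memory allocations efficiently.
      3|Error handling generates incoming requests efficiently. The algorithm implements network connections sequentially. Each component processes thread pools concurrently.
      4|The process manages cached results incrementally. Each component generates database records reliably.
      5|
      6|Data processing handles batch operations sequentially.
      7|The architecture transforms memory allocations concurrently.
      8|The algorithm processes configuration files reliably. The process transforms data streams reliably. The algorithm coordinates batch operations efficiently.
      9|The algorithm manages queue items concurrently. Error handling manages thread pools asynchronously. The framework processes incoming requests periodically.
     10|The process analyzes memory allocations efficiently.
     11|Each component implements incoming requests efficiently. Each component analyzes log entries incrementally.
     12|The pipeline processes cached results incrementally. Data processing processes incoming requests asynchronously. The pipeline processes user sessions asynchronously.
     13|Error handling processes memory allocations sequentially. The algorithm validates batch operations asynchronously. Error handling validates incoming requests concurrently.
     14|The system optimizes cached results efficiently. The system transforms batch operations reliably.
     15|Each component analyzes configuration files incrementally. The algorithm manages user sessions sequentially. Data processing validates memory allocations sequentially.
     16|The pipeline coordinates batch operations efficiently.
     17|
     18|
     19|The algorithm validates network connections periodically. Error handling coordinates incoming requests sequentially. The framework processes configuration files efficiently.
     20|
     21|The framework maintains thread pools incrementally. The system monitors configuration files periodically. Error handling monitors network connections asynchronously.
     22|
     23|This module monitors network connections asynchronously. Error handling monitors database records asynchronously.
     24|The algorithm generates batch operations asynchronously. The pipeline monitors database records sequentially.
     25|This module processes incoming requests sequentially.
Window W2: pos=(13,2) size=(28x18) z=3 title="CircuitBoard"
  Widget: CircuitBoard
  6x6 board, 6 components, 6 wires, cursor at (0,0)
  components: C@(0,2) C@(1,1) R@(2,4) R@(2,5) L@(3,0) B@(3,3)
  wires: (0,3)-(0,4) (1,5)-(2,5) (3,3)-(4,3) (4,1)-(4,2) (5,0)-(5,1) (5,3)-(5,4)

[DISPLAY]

       ┃█████┠──────────────────────────┨         
       ┃█ ┏━━┃   0 1 2 3 4 5            ┃         
       ┃█ ┃ F┃0  [.]      C   · ─ ·     ┃         
       ┃█ ┠──┃                          ┃         
       ┃█□┃█h┃1       C               · ┃         
       ┃█□┃Th┃                        │ ┃         
       ┃█ ┃Er┃2                   R   R ┃         
       ┃██┃Th┃                          ┃         
       ┃Mo┃  ┃3   L           B         ┃         
       ┃  ┃Da┃                │         ┃         
       ┃  ┃Th┃4       · ─ ·   ·         ┃         
       ┃  ┃Th┃                          ┃         
       ┃  ┃Th┃5   · ─ ·       · ─ ·     ┃         
       ┃  ┃Th┃Cursor: (0,0)             ┃         
       ┗━━┃Ea┃                          ┃         
          ┗━━┗━━━━━━━━━━━━━━━━━━━━━━━━━━┛         
                                                  
                                                  


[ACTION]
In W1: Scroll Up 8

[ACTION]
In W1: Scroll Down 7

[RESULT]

       ┃█████┠──────────────────────────┨         
       ┃█ ┏━━┃   0 1 2 3 4 5            ┃         
       ┃█ ┃ F┃0  [.]      C   · ─ ·     ┃         
       ┃█ ┠──┃                          ┃         
       ┃█□┃Th┃1       C               · ┃         
       ┃█□┃Th┃                        │ ┃         
       ┃█ ┃Th┃2                   R   R ┃         
       ┃██┃Ea┃                          ┃         
       ┃Mo┃Th┃3   L           B         ┃         
       ┃  ┃Er┃                │         ┃         
       ┃  ┃Th┃4       · ─ ·   ·         ┃         
       ┃  ┃Ea┃                          ┃         
       ┃  ┃Th┃5   · ─ ·       · ─ ·     ┃         
       ┃  ┃  ┃Cursor: (0,0)             ┃         
       ┗━━┃  ┃                          ┃         
          ┗━━┗━━━━━━━━━━━━━━━━━━━━━━━━━━┛         
                                                  
                                                  


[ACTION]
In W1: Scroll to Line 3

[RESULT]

       ┃█████┠──────────────────────────┨         
       ┃█ ┏━━┃   0 1 2 3 4 5            ┃         
       ┃█ ┃ F┃0  [.]      C   · ─ ·     ┃         
       ┃█ ┠──┃                          ┃         
       ┃█□┃Er┃1       C               · ┃         
       ┃█□┃Th┃                        │ ┃         
       ┃█ ┃  ┃2                   R   R ┃         
       ┃██┃Da┃                          ┃         
       ┃Mo┃Th┃3   L           B         ┃         
       ┃  ┃Th┃                │         ┃         
       ┃  ┃Th┃4       · ─ ·   ·         ┃         
       ┃  ┃Th┃                          ┃         
       ┃  ┃Ea┃5   · ─ ·       · ─ ·     ┃         
       ┃  ┃Th┃Cursor: (0,0)             ┃         
       ┗━━┃Er┃                          ┃         
          ┗━━┗━━━━━━━━━━━━━━━━━━━━━━━━━━┛         
                                                  
                                                  


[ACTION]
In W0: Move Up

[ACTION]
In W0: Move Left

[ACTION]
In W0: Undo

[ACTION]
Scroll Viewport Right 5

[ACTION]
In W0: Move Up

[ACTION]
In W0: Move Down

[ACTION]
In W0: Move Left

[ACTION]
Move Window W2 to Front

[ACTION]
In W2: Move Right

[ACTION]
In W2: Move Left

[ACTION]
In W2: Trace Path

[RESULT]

       ┃█████┠──────────────────────────┨         
       ┃█ ┏━━┃   0 1 2 3 4 5            ┃         
       ┃█ ┃ F┃0  [.]      C   · ─ ·     ┃         
       ┃█ ┠──┃                          ┃         
       ┃█□┃Er┃1       C               · ┃         
       ┃█□┃Th┃                        │ ┃         
       ┃█ ┃  ┃2                   R   R ┃         
       ┃██┃Da┃                          ┃         
       ┃Mo┃Th┃3   L           B         ┃         
       ┃  ┃Th┃                │         ┃         
       ┃  ┃Th┃4       · ─ ·   ·         ┃         
       ┃  ┃Th┃                          ┃         
       ┃  ┃Ea┃5   · ─ ·       · ─ ·     ┃         
       ┃  ┃Th┃Cursor: (0,0)  Trace: No c┃         
       ┗━━┃Er┃                          ┃         
          ┗━━┗━━━━━━━━━━━━━━━━━━━━━━━━━━┛         
                                                  
                                                  


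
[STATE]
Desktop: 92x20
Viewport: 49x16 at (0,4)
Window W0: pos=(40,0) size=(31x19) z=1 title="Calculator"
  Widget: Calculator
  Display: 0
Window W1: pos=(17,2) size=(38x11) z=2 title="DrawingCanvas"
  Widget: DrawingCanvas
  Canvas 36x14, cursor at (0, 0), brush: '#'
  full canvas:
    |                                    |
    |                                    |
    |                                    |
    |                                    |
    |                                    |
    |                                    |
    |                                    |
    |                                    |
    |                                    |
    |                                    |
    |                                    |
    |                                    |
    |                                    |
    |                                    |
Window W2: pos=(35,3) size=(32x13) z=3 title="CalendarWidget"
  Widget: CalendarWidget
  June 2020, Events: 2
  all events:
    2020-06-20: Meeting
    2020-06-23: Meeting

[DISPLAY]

                 ┠─────────────────┃ CalendarWidg
                 ┃+                ┠─────────────
                 ┃                 ┃          Jun
                 ┃                 ┃Mo Tu We Th F
                 ┃                 ┃ 1  2  3  4  
                 ┃                 ┃ 8  9 10 11 1
                 ┃                 ┃15 16 17 18 1
                 ┃                 ┃22 23* 24 25 
                 ┗━━━━━━━━━━━━━━━━━┃29 30        
                                   ┃             
                                   ┃             
                                   ┗━━━━━━━━━━━━━
                                        ┃        
                                        ┃        
                                        ┗━━━━━━━━
                                                 


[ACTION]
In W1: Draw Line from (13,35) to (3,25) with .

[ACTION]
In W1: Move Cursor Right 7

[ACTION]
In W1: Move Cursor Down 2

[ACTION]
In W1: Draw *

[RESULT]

                 ┠─────────────────┃ CalendarWidg
                 ┃                 ┠─────────────
                 ┃                 ┃          Jun
                 ┃       *         ┃Mo Tu We Th F
                 ┃                 ┃ 1  2  3  4  
                 ┃                 ┃ 8  9 10 11 1
                 ┃                 ┃15 16 17 18 1
                 ┃                 ┃22 23* 24 25 
                 ┗━━━━━━━━━━━━━━━━━┃29 30        
                                   ┃             
                                   ┃             
                                   ┗━━━━━━━━━━━━━
                                        ┃        
                                        ┃        
                                        ┗━━━━━━━━
                                                 


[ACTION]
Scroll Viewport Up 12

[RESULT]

                                        ┏━━━━━━━━
                                        ┃ Calcula
                 ┏━━━━━━━━━━━━━━━━━━━━━━━━━━━━━━━
                 ┃ DrawingCanvas   ┏━━━━━━━━━━━━━
                 ┠─────────────────┃ CalendarWidg
                 ┃                 ┠─────────────
                 ┃                 ┃          Jun
                 ┃       *         ┃Mo Tu We Th F
                 ┃                 ┃ 1  2  3  4  
                 ┃                 ┃ 8  9 10 11 1
                 ┃                 ┃15 16 17 18 1
                 ┃                 ┃22 23* 24 25 
                 ┗━━━━━━━━━━━━━━━━━┃29 30        
                                   ┃             
                                   ┃             
                                   ┗━━━━━━━━━━━━━


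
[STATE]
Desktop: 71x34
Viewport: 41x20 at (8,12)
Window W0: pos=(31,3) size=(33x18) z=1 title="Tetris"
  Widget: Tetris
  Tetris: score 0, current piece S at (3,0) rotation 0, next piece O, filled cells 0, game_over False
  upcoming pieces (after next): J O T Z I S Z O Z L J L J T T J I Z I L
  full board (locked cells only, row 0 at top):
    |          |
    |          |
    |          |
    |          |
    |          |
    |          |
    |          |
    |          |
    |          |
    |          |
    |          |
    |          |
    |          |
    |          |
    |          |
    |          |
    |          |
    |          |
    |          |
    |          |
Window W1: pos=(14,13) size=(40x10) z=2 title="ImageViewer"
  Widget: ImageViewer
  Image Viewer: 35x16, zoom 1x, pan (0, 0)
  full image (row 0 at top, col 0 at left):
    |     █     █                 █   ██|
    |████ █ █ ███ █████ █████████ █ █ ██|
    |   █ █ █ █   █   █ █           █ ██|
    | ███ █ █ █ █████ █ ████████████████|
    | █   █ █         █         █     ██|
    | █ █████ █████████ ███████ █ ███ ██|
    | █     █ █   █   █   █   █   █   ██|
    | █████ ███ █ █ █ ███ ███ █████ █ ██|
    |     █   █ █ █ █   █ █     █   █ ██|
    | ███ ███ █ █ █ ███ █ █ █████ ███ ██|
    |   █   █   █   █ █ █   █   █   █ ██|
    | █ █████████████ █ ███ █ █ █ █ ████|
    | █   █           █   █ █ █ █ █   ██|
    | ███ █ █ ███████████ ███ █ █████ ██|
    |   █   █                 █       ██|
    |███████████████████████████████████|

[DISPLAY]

                       ┃          │Score:
      ┏━━━━━━━━━━━━━━━━━━━━━━━━━━━━━━━━━━
      ┃ ImageViewer                      
      ┠──────────────────────────────────
      ┃     █     █                 █   █
      ┃████ █ █ ███ █████ █████████ █ █ █
      ┃   █ █ █ █   █   █ █           █ █
      ┃ ███ █ █ █ █████ █ ███████████████
      ┃ █   █ █         █         █     █
      ┃ █ █████ █████████ ███████ █ ███ █
      ┗━━━━━━━━━━━━━━━━━━━━━━━━━━━━━━━━━━
                                         
                                         
                                         
                                         
                                         
                                         
                                         
                                         
                                         


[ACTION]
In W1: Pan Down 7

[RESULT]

                       ┃          │Score:
      ┏━━━━━━━━━━━━━━━━━━━━━━━━━━━━━━━━━━
      ┃ ImageViewer                      
      ┠──────────────────────────────────
      ┃ █████ ███ █ █ █ ███ ███ █████ █ █
      ┃     █   █ █ █ █   █ █     █   █ █
      ┃ ███ ███ █ █ █ ███ █ █ █████ ███ █
      ┃   █   █   █   █ █ █   █   █   █ █
      ┃ █ █████████████ █ ███ █ █ █ █ ███
      ┃ █   █           █   █ █ █ █ █   █
      ┗━━━━━━━━━━━━━━━━━━━━━━━━━━━━━━━━━━
                                         
                                         
                                         
                                         
                                         
                                         
                                         
                                         
                                         


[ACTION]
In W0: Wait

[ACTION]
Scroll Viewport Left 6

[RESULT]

                             ┃          │
            ┏━━━━━━━━━━━━━━━━━━━━━━━━━━━━
            ┃ ImageViewer                
            ┠────────────────────────────
            ┃ █████ ███ █ █ █ ███ ███ ███
            ┃     █   █ █ █ █   █ █     █
            ┃ ███ ███ █ █ █ ███ █ █ █████
            ┃   █   █   █   █ █ █   █   █
            ┃ █ █████████████ █ ███ █ █ █
            ┃ █   █           █   █ █ █ █
            ┗━━━━━━━━━━━━━━━━━━━━━━━━━━━━
                                         
                                         
                                         
                                         
                                         
                                         
                                         
                                         
                                         


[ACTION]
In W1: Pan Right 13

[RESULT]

                             ┃          │
            ┏━━━━━━━━━━━━━━━━━━━━━━━━━━━━
            ┃ ImageViewer                
            ┠────────────────────────────
            ┃█ █ ███ ███ █████ █ ██      
            ┃█ █   █ █     █   █ ██      
            ┃█ ███ █ █ █████ ███ ██      
            ┃  █ █ █   █   █   █ ██      
            ┃███ █ ███ █ █ █ █ ████      
            ┃    █   █ █ █ █ █   ██      
            ┗━━━━━━━━━━━━━━━━━━━━━━━━━━━━
                                         
                                         
                                         
                                         
                                         
                                         
                                         
                                         
                                         


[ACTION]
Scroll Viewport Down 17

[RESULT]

            ┃ ImageViewer                
            ┠────────────────────────────
            ┃█ █ ███ ███ █████ █ ██      
            ┃█ █   █ █     █   █ ██      
            ┃█ ███ █ █ █████ ███ ██      
            ┃  █ █ █   █   █   █ ██      
            ┃███ █ ███ █ █ █ █ ████      
            ┃    █   █ █ █ █ █   ██      
            ┗━━━━━━━━━━━━━━━━━━━━━━━━━━━━
                                         
                                         
                                         
                                         
                                         
                                         
                                         
                                         
                                         
                                         
                                         


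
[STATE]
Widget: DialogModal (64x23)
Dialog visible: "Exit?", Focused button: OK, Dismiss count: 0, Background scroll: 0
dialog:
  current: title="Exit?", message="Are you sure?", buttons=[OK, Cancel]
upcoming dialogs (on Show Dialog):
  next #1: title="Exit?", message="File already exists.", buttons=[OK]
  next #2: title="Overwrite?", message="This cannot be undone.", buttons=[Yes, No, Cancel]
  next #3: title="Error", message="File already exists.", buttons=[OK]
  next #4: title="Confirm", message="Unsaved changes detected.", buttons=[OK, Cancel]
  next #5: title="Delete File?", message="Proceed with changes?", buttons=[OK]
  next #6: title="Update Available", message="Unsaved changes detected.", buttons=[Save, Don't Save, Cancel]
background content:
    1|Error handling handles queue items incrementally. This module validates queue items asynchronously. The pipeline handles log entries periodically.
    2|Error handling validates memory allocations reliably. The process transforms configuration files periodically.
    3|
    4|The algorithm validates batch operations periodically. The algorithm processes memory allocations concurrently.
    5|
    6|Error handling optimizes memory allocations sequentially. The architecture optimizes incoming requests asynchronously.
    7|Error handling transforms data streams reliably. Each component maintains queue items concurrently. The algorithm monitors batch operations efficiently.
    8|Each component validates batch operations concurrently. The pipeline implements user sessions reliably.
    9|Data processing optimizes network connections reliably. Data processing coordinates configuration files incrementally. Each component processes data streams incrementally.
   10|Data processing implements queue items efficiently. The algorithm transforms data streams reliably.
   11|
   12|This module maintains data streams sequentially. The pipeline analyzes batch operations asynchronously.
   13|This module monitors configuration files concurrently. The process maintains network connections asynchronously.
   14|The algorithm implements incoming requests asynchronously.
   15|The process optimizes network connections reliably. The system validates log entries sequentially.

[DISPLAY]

Error handling handles queue items incrementally. This module va
Error handling validates memory allocations reliably. The proces
                                                                
The algorithm validates batch operations periodically. The algor
                                                                
Error handling optimizes memory allocations sequentially. The ar
Error handling transforms data streams reliably. Each component 
Each component validates batch operations concurrently. The pipe
Data processing optimizes network connections reliably. Data pro
Data processing impleme┌───────────────┐fficiently. The algorith
                       │     Exit?     │                        
This module maintains d│ Are you sure? │ntially. The pipeline an
This module monitors co│ [OK]  Cancel  │ concurrently. The proce
The algorithm implement└───────────────┘ts asynchronously.      
The process optimizes network connections reliably. The system v
                                                                
                                                                
                                                                
                                                                
                                                                
                                                                
                                                                
                                                                


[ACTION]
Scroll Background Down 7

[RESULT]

Each component validates batch operations concurrently. The pipe
Data processing optimizes network connections reliably. Data pro
Data processing implements queue items efficiently. The algorith
                                                                
This module maintains data streams sequentially. The pipeline an
This module monitors configuration files concurrently. The proce
The algorithm implements incoming requests asynchronously.      
The process optimizes network connections reliably. The system v
                                                                
                       ┌───────────────┐                        
                       │     Exit?     │                        
                       │ Are you sure? │                        
                       │ [OK]  Cancel  │                        
                       └───────────────┘                        
                                                                
                                                                
                                                                
                                                                
                                                                
                                                                
                                                                
                                                                
                                                                


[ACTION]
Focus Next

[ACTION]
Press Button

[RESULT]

Each component validates batch operations concurrently. The pipe
Data processing optimizes network connections reliably. Data pro
Data processing implements queue items efficiently. The algorith
                                                                
This module maintains data streams sequentially. The pipeline an
This module monitors configuration files concurrently. The proce
The algorithm implements incoming requests asynchronously.      
The process optimizes network connections reliably. The system v
                                                                
                                                                
                                                                
                                                                
                                                                
                                                                
                                                                
                                                                
                                                                
                                                                
                                                                
                                                                
                                                                
                                                                
                                                                


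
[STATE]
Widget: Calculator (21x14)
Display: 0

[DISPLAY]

                    0
┌───┬───┬───┬───┐    
│ 7 │ 8 │ 9 │ ÷ │    
├───┼───┼───┼───┤    
│ 4 │ 5 │ 6 │ × │    
├───┼───┼───┼───┤    
│ 1 │ 2 │ 3 │ - │    
├───┼───┼───┼───┤    
│ 0 │ . │ = │ + │    
├───┼───┼───┼───┤    
│ C │ MC│ MR│ M+│    
└───┴───┴───┴───┘    
                     
                     


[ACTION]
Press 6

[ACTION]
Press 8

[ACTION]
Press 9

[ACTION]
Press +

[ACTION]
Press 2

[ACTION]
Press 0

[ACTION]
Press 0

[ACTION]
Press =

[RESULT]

                  889
┌───┬───┬───┬───┐    
│ 7 │ 8 │ 9 │ ÷ │    
├───┼───┼───┼───┤    
│ 4 │ 5 │ 6 │ × │    
├───┼───┼───┼───┤    
│ 1 │ 2 │ 3 │ - │    
├───┼───┼───┼───┤    
│ 0 │ . │ = │ + │    
├───┼───┼───┼───┤    
│ C │ MC│ MR│ M+│    
└───┴───┴───┴───┘    
                     
                     


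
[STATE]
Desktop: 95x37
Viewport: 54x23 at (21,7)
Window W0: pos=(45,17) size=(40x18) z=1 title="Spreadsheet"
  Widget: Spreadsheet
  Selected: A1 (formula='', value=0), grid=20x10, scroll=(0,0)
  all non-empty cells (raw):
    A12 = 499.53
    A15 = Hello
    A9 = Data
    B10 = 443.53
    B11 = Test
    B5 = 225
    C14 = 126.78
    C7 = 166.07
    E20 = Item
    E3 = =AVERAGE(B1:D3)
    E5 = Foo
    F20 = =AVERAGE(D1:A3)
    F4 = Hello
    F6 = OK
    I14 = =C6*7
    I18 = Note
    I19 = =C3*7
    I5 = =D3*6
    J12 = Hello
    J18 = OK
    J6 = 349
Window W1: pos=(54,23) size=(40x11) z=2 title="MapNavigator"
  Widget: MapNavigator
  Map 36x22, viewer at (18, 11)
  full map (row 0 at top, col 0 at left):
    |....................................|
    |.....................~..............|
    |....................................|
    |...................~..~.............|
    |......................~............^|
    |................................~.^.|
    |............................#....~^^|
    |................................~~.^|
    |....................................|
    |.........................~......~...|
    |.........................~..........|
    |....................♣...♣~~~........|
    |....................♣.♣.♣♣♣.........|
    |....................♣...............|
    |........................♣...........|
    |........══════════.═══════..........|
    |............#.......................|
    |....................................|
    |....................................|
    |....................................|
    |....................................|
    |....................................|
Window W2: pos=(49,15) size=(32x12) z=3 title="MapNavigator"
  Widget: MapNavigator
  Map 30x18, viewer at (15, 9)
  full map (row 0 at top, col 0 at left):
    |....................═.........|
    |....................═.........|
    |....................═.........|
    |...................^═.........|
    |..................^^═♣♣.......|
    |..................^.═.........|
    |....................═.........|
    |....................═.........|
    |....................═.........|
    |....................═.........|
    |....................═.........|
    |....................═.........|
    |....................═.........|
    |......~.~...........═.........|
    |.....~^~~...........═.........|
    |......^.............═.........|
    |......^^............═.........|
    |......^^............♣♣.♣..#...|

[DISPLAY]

                                                      
                                                      
                                                      
                                                      
                                                      
                                                      
                                                      
                                                      
                            ┏━━━━━━━━━━━━━━━━━━━━━━━━━
                            ┃ MapNavigator            
                        ┏━━━┠─────────────────────────
                        ┃ Sp┃..................^.═....
                        ┠───┃....................═....
                        ┃A1:┃....................═....
                        ┃   ┃....................═....
                        ┃---┃...............@....═....
                        ┃  1┃....................═....
                        ┃  2┃....................═....
                        ┃  3┃....................═....
                        ┃  4┗━━━━━━━━━━━━━━━━━━━━━━━━━
                        ┃  5     ┃ ...................
                        ┃  6     ┃ ...................
                        ┃  7     ┃ ..................@


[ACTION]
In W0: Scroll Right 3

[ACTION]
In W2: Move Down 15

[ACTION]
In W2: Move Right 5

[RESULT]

                                                      
                                                      
                                                      
                                                      
                                                      
                                                      
                                                      
                                                      
                            ┏━━━━━━━━━━━━━━━━━━━━━━━━━
                            ┃ MapNavigator            
                        ┏━━━┠─────────────────────────
                        ┃ Sp┃.~.~...........═.........
                        ┠───┃~^~~...........═.........
                        ┃A1:┃.^.............═.........
                        ┃   ┃.^^............═.........
                        ┃---┃.^^............@♣.♣..#...
                        ┃  1┃                         
                        ┃  2┃                         
                        ┃  3┃                         
                        ┃  4┗━━━━━━━━━━━━━━━━━━━━━━━━━
                        ┃  5     ┃ ...................
                        ┃  6     ┃ ...................
                        ┃  7     ┃ ..................@


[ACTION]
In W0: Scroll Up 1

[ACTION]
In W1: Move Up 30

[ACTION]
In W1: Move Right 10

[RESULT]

                                                      
                                                      
                                                      
                                                      
                                                      
                                                      
                                                      
                                                      
                            ┏━━━━━━━━━━━━━━━━━━━━━━━━━
                            ┃ MapNavigator            
                        ┏━━━┠─────────────────────────
                        ┃ Sp┃.~.~...........═.........
                        ┠───┃~^~~...........═.........
                        ┃A1:┃.^.............═.........
                        ┃   ┃.^^............═.........
                        ┃---┃.^^............@♣.♣..#...
                        ┃  1┃                         
                        ┃  2┃                         
                        ┃  3┃                         
                        ┃  4┗━━━━━━━━━━━━━━━━━━━━━━━━━
                        ┃  5     ┃                    
                        ┃  6     ┃                    
                        ┃  7     ┃...................@


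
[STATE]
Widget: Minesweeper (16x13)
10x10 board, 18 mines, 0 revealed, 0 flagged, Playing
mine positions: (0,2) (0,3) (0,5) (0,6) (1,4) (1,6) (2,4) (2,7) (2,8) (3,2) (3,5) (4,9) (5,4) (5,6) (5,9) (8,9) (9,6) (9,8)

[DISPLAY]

■■■■■■■■■■      
■■■■■■■■■■      
■■■■■■■■■■      
■■■■■■■■■■      
■■■■■■■■■■      
■■■■■■■■■■      
■■■■■■■■■■      
■■■■■■■■■■      
■■■■■■■■■■      
■■■■■■■■■■      
                
                
                


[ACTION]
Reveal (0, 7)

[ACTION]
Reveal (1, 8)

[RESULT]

■■■■■■■2■■      
■■■■■■■■2■      
■■■■■■■■■■      
■■■■■■■■■■      
■■■■■■■■■■      
■■■■■■■■■■      
■■■■■■■■■■      
■■■■■■■■■■      
■■■■■■■■■■      
■■■■■■■■■■      
                
                
                


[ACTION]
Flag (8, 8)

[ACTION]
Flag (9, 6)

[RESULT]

■■■■■■■2■■      
■■■■■■■■2■      
■■■■■■■■■■      
■■■■■■■■■■      
■■■■■■■■■■      
■■■■■■■■■■      
■■■■■■■■■■      
■■■■■■■■■■      
■■■■■■■■⚑■      
■■■■■■⚑■■■      
                
                
                


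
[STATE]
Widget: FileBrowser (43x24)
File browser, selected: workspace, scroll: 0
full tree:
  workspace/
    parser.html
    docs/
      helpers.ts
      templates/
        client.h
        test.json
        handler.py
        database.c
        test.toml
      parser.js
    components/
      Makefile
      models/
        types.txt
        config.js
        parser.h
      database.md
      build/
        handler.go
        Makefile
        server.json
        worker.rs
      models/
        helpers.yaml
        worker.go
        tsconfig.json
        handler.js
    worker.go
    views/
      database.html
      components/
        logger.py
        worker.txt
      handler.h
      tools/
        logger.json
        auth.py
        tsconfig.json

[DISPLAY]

> [-] workspace/                           
    parser.html                            
    [+] docs/                              
    [+] components/                        
    worker.go                              
    [+] views/                             
                                           
                                           
                                           
                                           
                                           
                                           
                                           
                                           
                                           
                                           
                                           
                                           
                                           
                                           
                                           
                                           
                                           
                                           


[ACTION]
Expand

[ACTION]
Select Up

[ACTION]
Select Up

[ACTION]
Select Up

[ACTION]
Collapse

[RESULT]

> [+] workspace/                           
                                           
                                           
                                           
                                           
                                           
                                           
                                           
                                           
                                           
                                           
                                           
                                           
                                           
                                           
                                           
                                           
                                           
                                           
                                           
                                           
                                           
                                           
                                           
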